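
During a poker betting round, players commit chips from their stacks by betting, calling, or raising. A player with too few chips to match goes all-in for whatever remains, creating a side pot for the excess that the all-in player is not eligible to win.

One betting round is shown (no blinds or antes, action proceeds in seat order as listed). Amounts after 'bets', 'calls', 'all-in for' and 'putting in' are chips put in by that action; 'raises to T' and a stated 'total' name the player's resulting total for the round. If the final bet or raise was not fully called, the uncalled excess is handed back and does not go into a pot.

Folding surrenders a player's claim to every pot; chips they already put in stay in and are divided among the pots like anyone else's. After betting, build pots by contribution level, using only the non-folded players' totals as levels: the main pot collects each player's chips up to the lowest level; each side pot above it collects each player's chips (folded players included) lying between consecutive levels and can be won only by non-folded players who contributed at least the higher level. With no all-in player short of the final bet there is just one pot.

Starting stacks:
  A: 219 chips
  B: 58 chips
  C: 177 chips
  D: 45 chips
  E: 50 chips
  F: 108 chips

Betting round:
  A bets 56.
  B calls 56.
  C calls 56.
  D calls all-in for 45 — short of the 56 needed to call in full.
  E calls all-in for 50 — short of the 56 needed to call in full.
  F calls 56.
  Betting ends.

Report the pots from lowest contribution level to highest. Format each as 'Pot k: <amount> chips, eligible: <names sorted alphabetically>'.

Contributions: A=56, B=56, C=56, D=45, E=50, F=56
Pot levels (distinct totals of non-folded players): 45, 50, 56
Layer 1-45: 45 each from A, B, C, D, E, F = 45*6 = 270 chips; eligible A, B, C, D, E, F
Layer 46-50: 5 each from A, B, C, E, F = 5*5 = 25 chips; eligible A, B, C, E, F
Layer 51-56: 6 each from A, B, C, F = 6*4 = 24 chips; eligible A, B, C, F

Pot 1: 270 chips, eligible: A, B, C, D, E, F
Pot 2: 25 chips, eligible: A, B, C, E, F
Pot 3: 24 chips, eligible: A, B, C, F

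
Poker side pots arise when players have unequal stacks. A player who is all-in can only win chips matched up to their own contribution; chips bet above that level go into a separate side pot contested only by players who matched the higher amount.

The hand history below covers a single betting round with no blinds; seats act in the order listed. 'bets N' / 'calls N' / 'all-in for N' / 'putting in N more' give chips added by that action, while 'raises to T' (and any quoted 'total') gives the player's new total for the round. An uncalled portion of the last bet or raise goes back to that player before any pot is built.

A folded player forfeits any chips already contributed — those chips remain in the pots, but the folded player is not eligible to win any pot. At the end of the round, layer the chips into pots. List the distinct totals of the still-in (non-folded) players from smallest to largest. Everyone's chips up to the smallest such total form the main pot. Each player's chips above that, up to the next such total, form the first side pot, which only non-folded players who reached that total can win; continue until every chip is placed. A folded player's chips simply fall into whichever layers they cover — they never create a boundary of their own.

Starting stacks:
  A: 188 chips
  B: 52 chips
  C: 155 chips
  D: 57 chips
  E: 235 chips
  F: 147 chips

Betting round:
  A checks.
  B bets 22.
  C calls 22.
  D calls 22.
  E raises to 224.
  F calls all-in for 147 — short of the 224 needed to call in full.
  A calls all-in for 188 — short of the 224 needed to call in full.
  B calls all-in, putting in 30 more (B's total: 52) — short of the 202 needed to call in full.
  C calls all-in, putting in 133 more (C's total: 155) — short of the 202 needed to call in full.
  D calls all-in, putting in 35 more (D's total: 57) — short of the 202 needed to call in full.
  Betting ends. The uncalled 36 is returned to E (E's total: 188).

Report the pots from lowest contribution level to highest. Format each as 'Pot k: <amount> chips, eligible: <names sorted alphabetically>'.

Pot 1: 312 chips, eligible: A, B, C, D, E, F
Pot 2: 25 chips, eligible: A, C, D, E, F
Pot 3: 360 chips, eligible: A, C, E, F
Pot 4: 24 chips, eligible: A, C, E
Pot 5: 66 chips, eligible: A, E

Derivation:
Contributions (after 36 returned to E): A=188, B=52, C=155, D=57, E=188, F=147
Pot levels (distinct totals of non-folded players): 52, 57, 147, 155, 188
Layer 1-52: 52 each from A, B, C, D, E, F = 52*6 = 312 chips; eligible A, B, C, D, E, F
Layer 53-57: 5 each from A, C, D, E, F = 5*5 = 25 chips; eligible A, C, D, E, F
Layer 58-147: 90 each from A, C, E, F = 90*4 = 360 chips; eligible A, C, E, F
Layer 148-155: 8 each from A, C, E = 8*3 = 24 chips; eligible A, C, E
Layer 156-188: 33 each from A, E = 33*2 = 66 chips; eligible A, E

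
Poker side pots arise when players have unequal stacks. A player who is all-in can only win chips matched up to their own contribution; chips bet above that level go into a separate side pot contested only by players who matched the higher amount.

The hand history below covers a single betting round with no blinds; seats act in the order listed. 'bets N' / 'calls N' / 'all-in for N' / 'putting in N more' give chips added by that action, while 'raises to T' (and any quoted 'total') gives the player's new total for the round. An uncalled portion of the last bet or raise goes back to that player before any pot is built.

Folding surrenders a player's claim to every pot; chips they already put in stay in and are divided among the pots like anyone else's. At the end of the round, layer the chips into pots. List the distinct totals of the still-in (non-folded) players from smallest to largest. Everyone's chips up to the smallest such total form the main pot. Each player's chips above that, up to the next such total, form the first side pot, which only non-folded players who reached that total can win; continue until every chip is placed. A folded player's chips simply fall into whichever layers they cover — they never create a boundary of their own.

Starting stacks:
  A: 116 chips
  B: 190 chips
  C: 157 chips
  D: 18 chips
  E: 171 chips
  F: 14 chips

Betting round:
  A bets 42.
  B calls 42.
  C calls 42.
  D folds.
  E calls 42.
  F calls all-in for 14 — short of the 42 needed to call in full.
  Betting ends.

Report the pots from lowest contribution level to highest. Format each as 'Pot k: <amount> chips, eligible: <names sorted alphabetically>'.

Contributions: A=42, B=42, C=42, E=42, F=14
Folded: D
Pot levels (distinct totals of non-folded players): 14, 42
Layer 1-14: 14 each from A, B, C, E, F = 14*5 = 70 chips; eligible A, B, C, E, F
Layer 15-42: 28 each from A, B, C, E = 28*4 = 112 chips; eligible A, B, C, E

Pot 1: 70 chips, eligible: A, B, C, E, F
Pot 2: 112 chips, eligible: A, B, C, E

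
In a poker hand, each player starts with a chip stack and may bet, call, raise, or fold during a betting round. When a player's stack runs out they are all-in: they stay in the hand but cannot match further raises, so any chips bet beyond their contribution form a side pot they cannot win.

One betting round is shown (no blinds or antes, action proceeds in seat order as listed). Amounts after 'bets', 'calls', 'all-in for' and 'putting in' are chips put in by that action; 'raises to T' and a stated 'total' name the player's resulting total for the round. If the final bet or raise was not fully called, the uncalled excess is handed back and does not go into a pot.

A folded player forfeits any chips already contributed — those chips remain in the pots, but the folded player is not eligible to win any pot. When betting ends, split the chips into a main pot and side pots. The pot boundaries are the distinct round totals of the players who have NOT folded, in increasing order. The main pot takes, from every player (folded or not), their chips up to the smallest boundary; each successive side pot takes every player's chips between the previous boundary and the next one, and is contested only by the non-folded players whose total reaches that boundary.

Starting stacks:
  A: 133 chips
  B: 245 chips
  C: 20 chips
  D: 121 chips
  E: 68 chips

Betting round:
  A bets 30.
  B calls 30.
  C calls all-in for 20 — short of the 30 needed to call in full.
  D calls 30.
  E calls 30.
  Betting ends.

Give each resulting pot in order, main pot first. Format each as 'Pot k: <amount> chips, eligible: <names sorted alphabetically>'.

Contributions: A=30, B=30, C=20, D=30, E=30
Pot levels (distinct totals of non-folded players): 20, 30
Layer 1-20: 20 each from A, B, C, D, E = 20*5 = 100 chips; eligible A, B, C, D, E
Layer 21-30: 10 each from A, B, D, E = 10*4 = 40 chips; eligible A, B, D, E

Pot 1: 100 chips, eligible: A, B, C, D, E
Pot 2: 40 chips, eligible: A, B, D, E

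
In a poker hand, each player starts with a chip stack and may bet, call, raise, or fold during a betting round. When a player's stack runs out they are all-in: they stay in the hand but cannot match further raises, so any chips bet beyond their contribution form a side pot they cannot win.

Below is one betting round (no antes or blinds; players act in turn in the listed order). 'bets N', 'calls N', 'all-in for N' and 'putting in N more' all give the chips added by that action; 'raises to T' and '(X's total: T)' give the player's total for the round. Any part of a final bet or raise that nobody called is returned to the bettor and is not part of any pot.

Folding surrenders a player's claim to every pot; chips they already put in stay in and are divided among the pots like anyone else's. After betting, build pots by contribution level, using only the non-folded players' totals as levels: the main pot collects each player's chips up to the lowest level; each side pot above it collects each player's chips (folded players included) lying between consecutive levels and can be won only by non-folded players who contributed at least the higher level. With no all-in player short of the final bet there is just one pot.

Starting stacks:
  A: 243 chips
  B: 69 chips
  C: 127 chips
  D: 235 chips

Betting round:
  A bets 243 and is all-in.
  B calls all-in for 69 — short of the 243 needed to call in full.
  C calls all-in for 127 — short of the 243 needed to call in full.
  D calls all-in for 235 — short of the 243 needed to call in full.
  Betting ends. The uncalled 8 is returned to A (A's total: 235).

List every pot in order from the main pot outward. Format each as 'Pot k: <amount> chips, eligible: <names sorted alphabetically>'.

Contributions (after 8 returned to A): A=235, B=69, C=127, D=235
Pot levels (distinct totals of non-folded players): 69, 127, 235
Layer 1-69: 69 each from A, B, C, D = 69*4 = 276 chips; eligible A, B, C, D
Layer 70-127: 58 each from A, C, D = 58*3 = 174 chips; eligible A, C, D
Layer 128-235: 108 each from A, D = 108*2 = 216 chips; eligible A, D

Pot 1: 276 chips, eligible: A, B, C, D
Pot 2: 174 chips, eligible: A, C, D
Pot 3: 216 chips, eligible: A, D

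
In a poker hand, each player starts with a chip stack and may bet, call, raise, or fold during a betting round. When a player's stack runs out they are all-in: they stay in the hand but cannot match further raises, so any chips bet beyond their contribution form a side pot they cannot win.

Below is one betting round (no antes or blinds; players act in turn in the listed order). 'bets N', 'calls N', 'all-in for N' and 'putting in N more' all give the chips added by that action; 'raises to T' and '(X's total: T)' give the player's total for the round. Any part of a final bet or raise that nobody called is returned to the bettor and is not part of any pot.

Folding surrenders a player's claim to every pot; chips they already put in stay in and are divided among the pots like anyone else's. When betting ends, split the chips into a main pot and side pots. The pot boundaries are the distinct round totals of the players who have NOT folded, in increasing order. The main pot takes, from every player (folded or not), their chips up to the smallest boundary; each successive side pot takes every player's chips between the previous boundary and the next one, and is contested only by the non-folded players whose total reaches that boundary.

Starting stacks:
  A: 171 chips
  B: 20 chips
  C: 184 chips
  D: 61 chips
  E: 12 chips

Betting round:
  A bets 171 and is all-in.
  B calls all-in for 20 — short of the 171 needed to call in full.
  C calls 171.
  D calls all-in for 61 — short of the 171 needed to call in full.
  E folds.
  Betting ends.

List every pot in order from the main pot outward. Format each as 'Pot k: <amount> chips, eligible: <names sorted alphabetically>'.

Pot 1: 80 chips, eligible: A, B, C, D
Pot 2: 123 chips, eligible: A, C, D
Pot 3: 220 chips, eligible: A, C

Derivation:
Contributions: A=171, B=20, C=171, D=61
Folded: E
Pot levels (distinct totals of non-folded players): 20, 61, 171
Layer 1-20: 20 each from A, B, C, D = 20*4 = 80 chips; eligible A, B, C, D
Layer 21-61: 41 each from A, C, D = 41*3 = 123 chips; eligible A, C, D
Layer 62-171: 110 each from A, C = 110*2 = 220 chips; eligible A, C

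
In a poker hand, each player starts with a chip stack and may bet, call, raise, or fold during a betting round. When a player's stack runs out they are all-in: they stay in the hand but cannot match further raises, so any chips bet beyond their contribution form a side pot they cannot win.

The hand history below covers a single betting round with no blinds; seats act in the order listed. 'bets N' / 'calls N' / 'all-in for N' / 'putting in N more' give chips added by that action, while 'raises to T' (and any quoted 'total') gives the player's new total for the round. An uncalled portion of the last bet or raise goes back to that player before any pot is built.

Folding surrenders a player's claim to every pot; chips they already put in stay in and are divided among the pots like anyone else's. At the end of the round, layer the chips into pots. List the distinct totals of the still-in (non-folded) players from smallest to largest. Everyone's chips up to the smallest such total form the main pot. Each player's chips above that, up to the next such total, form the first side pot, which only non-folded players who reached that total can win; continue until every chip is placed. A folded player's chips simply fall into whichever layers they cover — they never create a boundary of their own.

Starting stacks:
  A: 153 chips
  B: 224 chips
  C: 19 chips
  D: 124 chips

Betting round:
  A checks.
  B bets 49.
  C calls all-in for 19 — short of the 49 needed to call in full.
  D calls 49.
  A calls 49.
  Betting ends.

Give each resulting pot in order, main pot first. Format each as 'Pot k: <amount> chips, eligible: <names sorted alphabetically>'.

Contributions: A=49, B=49, C=19, D=49
Pot levels (distinct totals of non-folded players): 19, 49
Layer 1-19: 19 each from A, B, C, D = 19*4 = 76 chips; eligible A, B, C, D
Layer 20-49: 30 each from A, B, D = 30*3 = 90 chips; eligible A, B, D

Pot 1: 76 chips, eligible: A, B, C, D
Pot 2: 90 chips, eligible: A, B, D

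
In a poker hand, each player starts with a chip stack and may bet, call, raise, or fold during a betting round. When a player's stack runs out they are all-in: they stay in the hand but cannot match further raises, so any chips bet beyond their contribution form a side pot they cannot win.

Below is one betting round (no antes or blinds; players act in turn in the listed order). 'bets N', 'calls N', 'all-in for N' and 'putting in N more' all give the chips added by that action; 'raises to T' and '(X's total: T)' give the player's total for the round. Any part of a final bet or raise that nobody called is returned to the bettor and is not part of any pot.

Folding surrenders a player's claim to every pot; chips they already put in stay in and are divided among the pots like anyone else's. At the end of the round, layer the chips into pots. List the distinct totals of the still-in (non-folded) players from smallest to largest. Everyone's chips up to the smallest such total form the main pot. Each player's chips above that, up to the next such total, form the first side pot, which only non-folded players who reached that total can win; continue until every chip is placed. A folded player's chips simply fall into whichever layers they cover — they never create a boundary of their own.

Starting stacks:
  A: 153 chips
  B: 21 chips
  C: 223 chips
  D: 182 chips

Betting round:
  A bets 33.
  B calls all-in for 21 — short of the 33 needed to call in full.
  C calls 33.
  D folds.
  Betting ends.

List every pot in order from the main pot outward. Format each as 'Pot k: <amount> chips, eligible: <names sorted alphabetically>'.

Pot 1: 63 chips, eligible: A, B, C
Pot 2: 24 chips, eligible: A, C

Derivation:
Contributions: A=33, B=21, C=33
Folded: D
Pot levels (distinct totals of non-folded players): 21, 33
Layer 1-21: 21 each from A, B, C = 21*3 = 63 chips; eligible A, B, C
Layer 22-33: 12 each from A, C = 12*2 = 24 chips; eligible A, C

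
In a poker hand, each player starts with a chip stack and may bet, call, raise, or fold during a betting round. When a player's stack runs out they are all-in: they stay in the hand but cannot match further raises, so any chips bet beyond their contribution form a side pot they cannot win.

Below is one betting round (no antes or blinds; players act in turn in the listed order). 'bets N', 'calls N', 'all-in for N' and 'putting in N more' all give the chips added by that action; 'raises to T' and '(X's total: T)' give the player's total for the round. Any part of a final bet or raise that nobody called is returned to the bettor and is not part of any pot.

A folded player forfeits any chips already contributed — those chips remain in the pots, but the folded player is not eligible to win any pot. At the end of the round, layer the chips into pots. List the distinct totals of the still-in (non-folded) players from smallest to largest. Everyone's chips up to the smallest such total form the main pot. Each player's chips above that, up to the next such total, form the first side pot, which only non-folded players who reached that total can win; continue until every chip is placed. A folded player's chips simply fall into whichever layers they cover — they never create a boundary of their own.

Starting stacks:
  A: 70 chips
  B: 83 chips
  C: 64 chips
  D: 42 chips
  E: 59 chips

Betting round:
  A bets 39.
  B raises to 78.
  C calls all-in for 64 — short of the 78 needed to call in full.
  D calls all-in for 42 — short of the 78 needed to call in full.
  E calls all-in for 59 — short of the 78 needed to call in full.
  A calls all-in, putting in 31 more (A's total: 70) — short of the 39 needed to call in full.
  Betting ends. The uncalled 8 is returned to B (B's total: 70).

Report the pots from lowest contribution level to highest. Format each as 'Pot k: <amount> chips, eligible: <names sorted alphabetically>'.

Pot 1: 210 chips, eligible: A, B, C, D, E
Pot 2: 68 chips, eligible: A, B, C, E
Pot 3: 15 chips, eligible: A, B, C
Pot 4: 12 chips, eligible: A, B

Derivation:
Contributions (after 8 returned to B): A=70, B=70, C=64, D=42, E=59
Pot levels (distinct totals of non-folded players): 42, 59, 64, 70
Layer 1-42: 42 each from A, B, C, D, E = 42*5 = 210 chips; eligible A, B, C, D, E
Layer 43-59: 17 each from A, B, C, E = 17*4 = 68 chips; eligible A, B, C, E
Layer 60-64: 5 each from A, B, C = 5*3 = 15 chips; eligible A, B, C
Layer 65-70: 6 each from A, B = 6*2 = 12 chips; eligible A, B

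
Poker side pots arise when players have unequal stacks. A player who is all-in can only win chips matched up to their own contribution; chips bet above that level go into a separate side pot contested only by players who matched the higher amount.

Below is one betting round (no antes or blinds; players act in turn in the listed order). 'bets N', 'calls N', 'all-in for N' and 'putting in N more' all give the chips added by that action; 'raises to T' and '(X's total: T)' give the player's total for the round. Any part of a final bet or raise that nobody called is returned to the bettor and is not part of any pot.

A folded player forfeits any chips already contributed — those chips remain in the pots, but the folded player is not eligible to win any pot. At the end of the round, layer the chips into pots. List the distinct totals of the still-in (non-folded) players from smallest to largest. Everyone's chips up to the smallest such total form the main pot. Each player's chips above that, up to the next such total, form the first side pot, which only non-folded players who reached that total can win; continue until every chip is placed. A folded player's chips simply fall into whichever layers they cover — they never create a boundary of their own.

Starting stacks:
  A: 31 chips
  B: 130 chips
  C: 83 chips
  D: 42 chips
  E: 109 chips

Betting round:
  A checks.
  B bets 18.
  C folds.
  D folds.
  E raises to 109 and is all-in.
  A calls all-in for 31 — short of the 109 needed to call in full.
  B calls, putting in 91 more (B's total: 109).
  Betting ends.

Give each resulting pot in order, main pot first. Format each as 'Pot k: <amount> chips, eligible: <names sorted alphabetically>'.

Pot 1: 93 chips, eligible: A, B, E
Pot 2: 156 chips, eligible: B, E

Derivation:
Contributions: A=31, B=109, E=109
Folded: C, D
Pot levels (distinct totals of non-folded players): 31, 109
Layer 1-31: 31 each from A, B, E = 31*3 = 93 chips; eligible A, B, E
Layer 32-109: 78 each from B, E = 78*2 = 156 chips; eligible B, E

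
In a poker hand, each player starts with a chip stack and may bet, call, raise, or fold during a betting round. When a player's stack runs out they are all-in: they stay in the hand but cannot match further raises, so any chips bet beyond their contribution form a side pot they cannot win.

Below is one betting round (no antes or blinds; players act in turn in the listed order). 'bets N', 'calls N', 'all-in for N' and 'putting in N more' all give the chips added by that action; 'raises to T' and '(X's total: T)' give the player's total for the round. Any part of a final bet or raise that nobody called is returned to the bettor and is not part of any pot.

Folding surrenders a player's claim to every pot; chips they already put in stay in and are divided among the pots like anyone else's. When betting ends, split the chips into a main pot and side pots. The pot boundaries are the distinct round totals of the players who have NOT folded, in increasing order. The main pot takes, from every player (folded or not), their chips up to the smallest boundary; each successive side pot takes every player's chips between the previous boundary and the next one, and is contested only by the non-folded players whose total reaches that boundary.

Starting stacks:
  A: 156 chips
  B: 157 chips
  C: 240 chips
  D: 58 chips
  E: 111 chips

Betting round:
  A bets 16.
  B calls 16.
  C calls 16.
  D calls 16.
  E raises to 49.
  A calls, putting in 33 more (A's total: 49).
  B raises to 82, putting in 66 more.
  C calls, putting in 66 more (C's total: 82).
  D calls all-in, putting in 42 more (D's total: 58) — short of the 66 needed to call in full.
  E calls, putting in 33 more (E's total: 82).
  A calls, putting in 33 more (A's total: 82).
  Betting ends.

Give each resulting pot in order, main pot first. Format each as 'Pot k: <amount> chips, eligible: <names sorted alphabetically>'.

Pot 1: 290 chips, eligible: A, B, C, D, E
Pot 2: 96 chips, eligible: A, B, C, E

Derivation:
Contributions: A=82, B=82, C=82, D=58, E=82
Pot levels (distinct totals of non-folded players): 58, 82
Layer 1-58: 58 each from A, B, C, D, E = 58*5 = 290 chips; eligible A, B, C, D, E
Layer 59-82: 24 each from A, B, C, E = 24*4 = 96 chips; eligible A, B, C, E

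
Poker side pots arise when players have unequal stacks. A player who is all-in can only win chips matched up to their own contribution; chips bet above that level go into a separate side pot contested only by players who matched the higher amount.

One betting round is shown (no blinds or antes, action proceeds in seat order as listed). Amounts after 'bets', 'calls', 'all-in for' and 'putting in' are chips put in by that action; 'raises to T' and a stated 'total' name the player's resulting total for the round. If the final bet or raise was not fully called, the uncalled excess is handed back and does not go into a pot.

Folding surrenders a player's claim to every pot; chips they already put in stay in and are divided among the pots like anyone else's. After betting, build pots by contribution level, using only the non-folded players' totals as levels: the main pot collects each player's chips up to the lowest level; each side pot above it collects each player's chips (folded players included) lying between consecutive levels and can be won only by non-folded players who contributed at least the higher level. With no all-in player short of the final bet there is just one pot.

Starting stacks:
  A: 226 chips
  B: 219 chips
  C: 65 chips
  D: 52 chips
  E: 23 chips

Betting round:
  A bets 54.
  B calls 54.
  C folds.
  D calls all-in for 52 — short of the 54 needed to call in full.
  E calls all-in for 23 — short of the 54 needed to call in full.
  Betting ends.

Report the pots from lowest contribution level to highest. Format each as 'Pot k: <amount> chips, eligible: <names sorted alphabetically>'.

Contributions: A=54, B=54, D=52, E=23
Folded: C
Pot levels (distinct totals of non-folded players): 23, 52, 54
Layer 1-23: 23 each from A, B, D, E = 23*4 = 92 chips; eligible A, B, D, E
Layer 24-52: 29 each from A, B, D = 29*3 = 87 chips; eligible A, B, D
Layer 53-54: 2 each from A, B = 2*2 = 4 chips; eligible A, B

Pot 1: 92 chips, eligible: A, B, D, E
Pot 2: 87 chips, eligible: A, B, D
Pot 3: 4 chips, eligible: A, B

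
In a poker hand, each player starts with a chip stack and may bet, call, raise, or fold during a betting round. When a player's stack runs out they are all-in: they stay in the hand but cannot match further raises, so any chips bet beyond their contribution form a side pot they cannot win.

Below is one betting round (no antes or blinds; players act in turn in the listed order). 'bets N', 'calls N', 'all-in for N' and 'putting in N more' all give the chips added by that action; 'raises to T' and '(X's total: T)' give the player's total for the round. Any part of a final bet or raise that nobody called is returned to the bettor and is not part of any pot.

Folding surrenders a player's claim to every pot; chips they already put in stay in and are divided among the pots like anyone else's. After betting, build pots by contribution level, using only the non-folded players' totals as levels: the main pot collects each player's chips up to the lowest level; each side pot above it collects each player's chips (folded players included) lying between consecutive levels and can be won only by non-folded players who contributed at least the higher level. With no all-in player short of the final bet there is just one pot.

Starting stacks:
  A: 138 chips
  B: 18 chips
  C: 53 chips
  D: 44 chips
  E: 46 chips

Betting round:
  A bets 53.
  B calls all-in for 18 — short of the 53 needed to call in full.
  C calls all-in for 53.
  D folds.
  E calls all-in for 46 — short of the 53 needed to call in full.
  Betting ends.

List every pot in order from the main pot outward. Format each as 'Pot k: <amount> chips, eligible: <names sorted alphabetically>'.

Contributions: A=53, B=18, C=53, E=46
Folded: D
Pot levels (distinct totals of non-folded players): 18, 46, 53
Layer 1-18: 18 each from A, B, C, E = 18*4 = 72 chips; eligible A, B, C, E
Layer 19-46: 28 each from A, C, E = 28*3 = 84 chips; eligible A, C, E
Layer 47-53: 7 each from A, C = 7*2 = 14 chips; eligible A, C

Pot 1: 72 chips, eligible: A, B, C, E
Pot 2: 84 chips, eligible: A, C, E
Pot 3: 14 chips, eligible: A, C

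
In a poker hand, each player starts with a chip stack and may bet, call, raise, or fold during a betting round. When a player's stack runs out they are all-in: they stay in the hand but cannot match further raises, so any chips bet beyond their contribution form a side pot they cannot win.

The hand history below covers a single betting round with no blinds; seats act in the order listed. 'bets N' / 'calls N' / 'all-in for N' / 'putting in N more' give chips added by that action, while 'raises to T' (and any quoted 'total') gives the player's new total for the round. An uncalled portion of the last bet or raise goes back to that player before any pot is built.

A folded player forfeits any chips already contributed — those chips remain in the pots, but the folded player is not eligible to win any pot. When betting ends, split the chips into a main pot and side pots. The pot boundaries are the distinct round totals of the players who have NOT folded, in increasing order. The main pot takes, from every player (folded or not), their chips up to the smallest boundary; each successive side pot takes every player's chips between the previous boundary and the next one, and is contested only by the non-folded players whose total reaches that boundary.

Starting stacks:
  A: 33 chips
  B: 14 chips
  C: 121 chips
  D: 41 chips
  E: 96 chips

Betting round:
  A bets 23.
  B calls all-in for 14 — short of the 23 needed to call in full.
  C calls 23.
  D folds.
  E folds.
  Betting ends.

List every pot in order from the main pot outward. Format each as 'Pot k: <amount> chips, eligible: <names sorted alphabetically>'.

Pot 1: 42 chips, eligible: A, B, C
Pot 2: 18 chips, eligible: A, C

Derivation:
Contributions: A=23, B=14, C=23
Folded: D, E
Pot levels (distinct totals of non-folded players): 14, 23
Layer 1-14: 14 each from A, B, C = 14*3 = 42 chips; eligible A, B, C
Layer 15-23: 9 each from A, C = 9*2 = 18 chips; eligible A, C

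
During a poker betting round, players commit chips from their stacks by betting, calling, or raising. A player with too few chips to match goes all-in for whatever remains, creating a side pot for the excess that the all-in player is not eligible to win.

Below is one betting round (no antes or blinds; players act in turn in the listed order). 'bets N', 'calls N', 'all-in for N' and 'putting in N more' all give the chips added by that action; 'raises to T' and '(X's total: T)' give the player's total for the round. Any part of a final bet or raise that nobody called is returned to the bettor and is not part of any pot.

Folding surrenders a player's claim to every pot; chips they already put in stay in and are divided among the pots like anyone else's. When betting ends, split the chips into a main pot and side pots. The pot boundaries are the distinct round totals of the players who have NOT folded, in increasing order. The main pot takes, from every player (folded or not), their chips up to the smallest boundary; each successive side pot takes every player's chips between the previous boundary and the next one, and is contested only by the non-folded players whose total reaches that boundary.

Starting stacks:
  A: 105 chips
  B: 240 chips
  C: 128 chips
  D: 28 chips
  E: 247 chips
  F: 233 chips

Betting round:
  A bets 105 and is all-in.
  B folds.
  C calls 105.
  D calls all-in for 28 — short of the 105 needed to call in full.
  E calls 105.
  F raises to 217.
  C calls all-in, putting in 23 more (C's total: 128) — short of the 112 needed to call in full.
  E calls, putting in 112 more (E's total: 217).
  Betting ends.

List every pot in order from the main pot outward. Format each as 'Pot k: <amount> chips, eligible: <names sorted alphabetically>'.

Contributions: A=105, C=128, D=28, E=217, F=217
Folded: B
Pot levels (distinct totals of non-folded players): 28, 105, 128, 217
Layer 1-28: 28 each from A, C, D, E, F = 28*5 = 140 chips; eligible A, C, D, E, F
Layer 29-105: 77 each from A, C, E, F = 77*4 = 308 chips; eligible A, C, E, F
Layer 106-128: 23 each from C, E, F = 23*3 = 69 chips; eligible C, E, F
Layer 129-217: 89 each from E, F = 89*2 = 178 chips; eligible E, F

Pot 1: 140 chips, eligible: A, C, D, E, F
Pot 2: 308 chips, eligible: A, C, E, F
Pot 3: 69 chips, eligible: C, E, F
Pot 4: 178 chips, eligible: E, F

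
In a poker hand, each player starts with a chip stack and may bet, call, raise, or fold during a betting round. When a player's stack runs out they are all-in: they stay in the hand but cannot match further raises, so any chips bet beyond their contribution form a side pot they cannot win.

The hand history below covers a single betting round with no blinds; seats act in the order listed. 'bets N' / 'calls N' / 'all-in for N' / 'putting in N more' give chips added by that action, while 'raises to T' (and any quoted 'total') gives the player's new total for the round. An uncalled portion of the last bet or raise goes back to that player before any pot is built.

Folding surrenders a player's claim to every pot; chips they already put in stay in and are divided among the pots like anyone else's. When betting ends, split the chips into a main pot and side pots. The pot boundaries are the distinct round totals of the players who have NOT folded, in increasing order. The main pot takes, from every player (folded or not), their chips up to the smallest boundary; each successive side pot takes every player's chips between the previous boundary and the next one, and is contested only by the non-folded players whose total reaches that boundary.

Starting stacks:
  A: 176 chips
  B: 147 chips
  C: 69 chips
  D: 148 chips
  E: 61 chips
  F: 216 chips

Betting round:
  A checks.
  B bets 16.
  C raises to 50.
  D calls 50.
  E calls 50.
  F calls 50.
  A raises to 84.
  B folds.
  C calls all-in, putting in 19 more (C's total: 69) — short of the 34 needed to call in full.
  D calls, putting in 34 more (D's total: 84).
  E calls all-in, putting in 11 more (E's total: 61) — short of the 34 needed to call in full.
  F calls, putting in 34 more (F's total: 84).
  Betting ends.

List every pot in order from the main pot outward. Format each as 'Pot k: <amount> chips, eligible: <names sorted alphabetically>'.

Contributions: A=84, B=16, C=69, D=84, E=61, F=84
Folded: B
Pot levels (distinct totals of non-folded players): 61, 69, 84
Layer 1-61: A 61 + B 16 + C 61 + D 61 + E 61 + F 61 = 321 chips; eligible A, C, D, E, F
Layer 62-69: 8 each from A, C, D, F = 8*4 = 32 chips; eligible A, C, D, F
Layer 70-84: 15 each from A, D, F = 15*3 = 45 chips; eligible A, D, F

Pot 1: 321 chips, eligible: A, C, D, E, F
Pot 2: 32 chips, eligible: A, C, D, F
Pot 3: 45 chips, eligible: A, D, F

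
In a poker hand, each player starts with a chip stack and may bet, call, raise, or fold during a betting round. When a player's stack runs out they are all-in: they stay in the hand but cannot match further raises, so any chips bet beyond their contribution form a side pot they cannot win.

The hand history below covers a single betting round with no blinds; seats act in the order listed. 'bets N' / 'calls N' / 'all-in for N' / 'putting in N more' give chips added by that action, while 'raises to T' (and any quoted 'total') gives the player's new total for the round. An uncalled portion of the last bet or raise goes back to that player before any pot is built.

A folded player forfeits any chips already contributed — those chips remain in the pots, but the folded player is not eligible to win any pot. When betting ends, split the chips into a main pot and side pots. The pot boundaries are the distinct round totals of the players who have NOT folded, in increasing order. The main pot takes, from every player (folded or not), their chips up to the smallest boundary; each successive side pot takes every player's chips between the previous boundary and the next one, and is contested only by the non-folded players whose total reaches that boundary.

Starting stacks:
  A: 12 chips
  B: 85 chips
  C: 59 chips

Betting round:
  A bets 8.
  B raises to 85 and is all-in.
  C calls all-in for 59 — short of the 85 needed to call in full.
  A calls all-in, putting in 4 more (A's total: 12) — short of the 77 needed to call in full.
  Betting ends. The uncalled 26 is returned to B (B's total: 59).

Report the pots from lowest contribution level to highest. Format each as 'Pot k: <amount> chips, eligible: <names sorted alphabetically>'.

Pot 1: 36 chips, eligible: A, B, C
Pot 2: 94 chips, eligible: B, C

Derivation:
Contributions (after 26 returned to B): A=12, B=59, C=59
Pot levels (distinct totals of non-folded players): 12, 59
Layer 1-12: 12 each from A, B, C = 12*3 = 36 chips; eligible A, B, C
Layer 13-59: 47 each from B, C = 47*2 = 94 chips; eligible B, C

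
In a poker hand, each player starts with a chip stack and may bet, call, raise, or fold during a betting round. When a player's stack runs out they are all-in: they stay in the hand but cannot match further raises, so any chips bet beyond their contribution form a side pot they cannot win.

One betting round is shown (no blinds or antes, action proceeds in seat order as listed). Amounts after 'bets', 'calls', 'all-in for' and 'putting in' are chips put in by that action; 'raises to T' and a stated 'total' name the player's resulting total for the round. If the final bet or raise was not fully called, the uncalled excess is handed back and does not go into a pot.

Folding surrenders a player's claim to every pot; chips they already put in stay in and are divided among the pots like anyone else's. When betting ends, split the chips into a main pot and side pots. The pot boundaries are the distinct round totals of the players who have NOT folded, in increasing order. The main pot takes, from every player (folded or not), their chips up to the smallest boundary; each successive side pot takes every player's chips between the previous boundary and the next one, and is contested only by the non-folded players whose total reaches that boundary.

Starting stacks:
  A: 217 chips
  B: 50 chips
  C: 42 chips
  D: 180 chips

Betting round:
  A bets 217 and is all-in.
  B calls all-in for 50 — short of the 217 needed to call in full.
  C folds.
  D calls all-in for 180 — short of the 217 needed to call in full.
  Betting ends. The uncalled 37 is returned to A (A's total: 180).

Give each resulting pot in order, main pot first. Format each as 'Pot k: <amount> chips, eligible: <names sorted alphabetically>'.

Contributions (after 37 returned to A): A=180, B=50, D=180
Folded: C
Pot levels (distinct totals of non-folded players): 50, 180
Layer 1-50: 50 each from A, B, D = 50*3 = 150 chips; eligible A, B, D
Layer 51-180: 130 each from A, D = 130*2 = 260 chips; eligible A, D

Pot 1: 150 chips, eligible: A, B, D
Pot 2: 260 chips, eligible: A, D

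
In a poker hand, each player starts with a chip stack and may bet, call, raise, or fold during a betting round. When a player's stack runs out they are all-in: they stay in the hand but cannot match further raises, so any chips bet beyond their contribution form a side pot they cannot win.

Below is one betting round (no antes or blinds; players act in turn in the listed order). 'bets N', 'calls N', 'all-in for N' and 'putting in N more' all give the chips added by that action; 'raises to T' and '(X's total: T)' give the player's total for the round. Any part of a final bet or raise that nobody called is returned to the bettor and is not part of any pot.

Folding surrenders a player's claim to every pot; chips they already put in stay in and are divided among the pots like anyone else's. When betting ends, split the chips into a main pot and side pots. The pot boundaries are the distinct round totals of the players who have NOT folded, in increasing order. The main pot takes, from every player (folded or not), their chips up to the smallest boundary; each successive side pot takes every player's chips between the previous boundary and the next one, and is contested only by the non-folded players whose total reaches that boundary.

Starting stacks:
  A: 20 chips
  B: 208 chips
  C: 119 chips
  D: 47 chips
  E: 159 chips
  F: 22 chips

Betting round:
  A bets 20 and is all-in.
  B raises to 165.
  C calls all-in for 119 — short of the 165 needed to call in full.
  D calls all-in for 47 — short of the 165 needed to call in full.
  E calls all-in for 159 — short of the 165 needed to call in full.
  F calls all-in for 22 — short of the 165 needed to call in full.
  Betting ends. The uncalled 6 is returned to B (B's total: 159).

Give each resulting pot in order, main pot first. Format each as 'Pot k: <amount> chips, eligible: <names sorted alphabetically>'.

Pot 1: 120 chips, eligible: A, B, C, D, E, F
Pot 2: 10 chips, eligible: B, C, D, E, F
Pot 3: 100 chips, eligible: B, C, D, E
Pot 4: 216 chips, eligible: B, C, E
Pot 5: 80 chips, eligible: B, E

Derivation:
Contributions (after 6 returned to B): A=20, B=159, C=119, D=47, E=159, F=22
Pot levels (distinct totals of non-folded players): 20, 22, 47, 119, 159
Layer 1-20: 20 each from A, B, C, D, E, F = 20*6 = 120 chips; eligible A, B, C, D, E, F
Layer 21-22: 2 each from B, C, D, E, F = 2*5 = 10 chips; eligible B, C, D, E, F
Layer 23-47: 25 each from B, C, D, E = 25*4 = 100 chips; eligible B, C, D, E
Layer 48-119: 72 each from B, C, E = 72*3 = 216 chips; eligible B, C, E
Layer 120-159: 40 each from B, E = 40*2 = 80 chips; eligible B, E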